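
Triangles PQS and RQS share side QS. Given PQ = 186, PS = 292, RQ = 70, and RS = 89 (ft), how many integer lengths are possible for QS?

52

From triangle PQS: 106 < QS < 478.
From triangle RQS: 19 < QS < 159.
Intersection: 106 < QS < 159, so integers 107 through 158: 52 values.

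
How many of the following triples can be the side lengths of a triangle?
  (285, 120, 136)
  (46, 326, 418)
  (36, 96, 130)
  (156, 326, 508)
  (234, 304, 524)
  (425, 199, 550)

(120,136,285): 120+136 ≤ 285 → not valid
(46,326,418): 46+326 ≤ 418 → not valid
(36,96,130): 36+96 > 130 → valid
(156,326,508): 156+326 ≤ 508 → not valid
(234,304,524): 234+304 > 524 → valid
(199,425,550): 199+425 > 550 → valid
3 of the 6 triples form a triangle.

3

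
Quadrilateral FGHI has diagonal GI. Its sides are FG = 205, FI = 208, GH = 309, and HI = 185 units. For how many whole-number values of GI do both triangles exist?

From triangle FGI: 3 < GI < 413.
From triangle HGI: 124 < GI < 494.
Intersection: 124 < GI < 413, so integers 125 through 412: 288 values.

288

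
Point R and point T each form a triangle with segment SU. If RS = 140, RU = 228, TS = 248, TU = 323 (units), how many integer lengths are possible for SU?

From triangle RSU: 88 < SU < 368.
From triangle TSU: 75 < SU < 571.
Intersection: 88 < SU < 368, so integers 89 through 367: 279 values.

279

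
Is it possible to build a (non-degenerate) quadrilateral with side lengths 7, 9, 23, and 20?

Yes

A quadrilateral exists iff every side is shorter than the sum of the others — equivalently, the longest side is less than the sum of the rest.
Longest side 23 < 36 (sum of the remaining 3), so yes.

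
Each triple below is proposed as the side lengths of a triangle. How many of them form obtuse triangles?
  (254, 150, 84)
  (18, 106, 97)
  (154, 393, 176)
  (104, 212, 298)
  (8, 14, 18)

3

(254,150,84): 84+150 ≤ 254, not a triangle
(18,106,97): 18²+97² = 9733 < 11236 = 106² → obtuse
(154,393,176): 154+176 ≤ 393, not a triangle
(104,212,298): 104²+212² = 55760 < 88804 = 298² → obtuse
(8,14,18): 8²+14² = 260 < 324 = 18² → obtuse
3 of the 5 are obtuse.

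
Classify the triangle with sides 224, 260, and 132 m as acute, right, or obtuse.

right

Compare the square of the longest side to the sum of squares of the other two: 132² + 224² = 67600 = 260².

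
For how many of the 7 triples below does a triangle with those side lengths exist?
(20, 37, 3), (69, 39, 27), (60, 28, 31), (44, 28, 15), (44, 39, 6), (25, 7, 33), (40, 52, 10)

1

(3,20,37): 3+20 ≤ 37 → not valid
(27,39,69): 27+39 ≤ 69 → not valid
(28,31,60): 28+31 ≤ 60 → not valid
(15,28,44): 15+28 ≤ 44 → not valid
(6,39,44): 6+39 > 44 → valid
(7,25,33): 7+25 ≤ 33 → not valid
(10,40,52): 10+40 ≤ 52 → not valid
1 of the 7 triples forms a triangle.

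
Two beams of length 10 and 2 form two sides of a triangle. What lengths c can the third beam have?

8 < c < 12

By the triangle inequality, c must be less than 10 + 2 = 12 and greater than |10 − 2| = 8.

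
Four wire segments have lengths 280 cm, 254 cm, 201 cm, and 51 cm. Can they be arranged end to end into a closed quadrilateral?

A quadrilateral exists iff every side is shorter than the sum of the others — equivalently, the longest side is less than the sum of the rest.
Longest side 280 < 506 (sum of the remaining 3), so yes.

Yes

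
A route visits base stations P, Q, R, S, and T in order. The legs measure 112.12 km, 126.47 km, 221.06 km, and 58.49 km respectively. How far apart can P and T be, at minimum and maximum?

The maximum is all hops collinear in one direction: 112.12 + 126.47 + 221.06 + 58.49 = 518.14.
The longest hop is 221.06; the others sum to 297.08. Since 221.06 ≤ 297.08, the path can fold back on itself completely, so the minimum distance is 0.

0 ≤ PT ≤ 518.14 km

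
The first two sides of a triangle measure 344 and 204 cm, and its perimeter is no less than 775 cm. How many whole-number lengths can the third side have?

Triangle inequality: 140 < x < 548. Perimeter ≥ 775 gives x ≥ 775 − 344 − 204 = 227.
So 227 ≤ x < 548; integers 227 through 547: 321 values.

321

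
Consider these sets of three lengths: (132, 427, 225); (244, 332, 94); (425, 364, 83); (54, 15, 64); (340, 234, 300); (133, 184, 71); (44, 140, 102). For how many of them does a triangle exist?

(132,225,427): 132+225 ≤ 427 → not valid
(94,244,332): 94+244 > 332 → valid
(83,364,425): 83+364 > 425 → valid
(15,54,64): 15+54 > 64 → valid
(234,300,340): 234+300 > 340 → valid
(71,133,184): 71+133 > 184 → valid
(44,102,140): 44+102 > 140 → valid
6 of the 7 triples form a triangle.

6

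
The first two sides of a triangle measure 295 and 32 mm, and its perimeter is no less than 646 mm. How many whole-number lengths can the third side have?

8

Triangle inequality: 263 < x < 327. Perimeter ≥ 646 gives x ≥ 646 − 295 − 32 = 319.
So 319 ≤ x < 327; integers 319 through 326: 8 values.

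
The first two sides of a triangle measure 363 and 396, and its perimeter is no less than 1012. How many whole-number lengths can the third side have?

506

Triangle inequality: 33 < x < 759. Perimeter ≥ 1012 gives x ≥ 1012 − 363 − 396 = 253.
So 253 ≤ x < 759; integers 253 through 758: 506 values.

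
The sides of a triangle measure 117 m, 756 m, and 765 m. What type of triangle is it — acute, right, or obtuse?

right

Compare the square of the longest side to the sum of squares of the other two: 117² + 756² = 585225 = 765².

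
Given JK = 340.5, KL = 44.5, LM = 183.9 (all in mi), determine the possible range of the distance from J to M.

112.1 ≤ JM ≤ 568.9 mi

The maximum is all hops collinear in one direction: 340.5 + 44.5 + 183.9 = 568.9.
The longest hop is 340.5; the others sum to 228.4. Folding the others back against it leaves at least 340.5 − 228.4 = 112.1.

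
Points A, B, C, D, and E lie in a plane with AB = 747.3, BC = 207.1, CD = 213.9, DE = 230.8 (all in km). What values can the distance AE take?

The maximum is all hops collinear in one direction: 747.3 + 207.1 + 213.9 + 230.8 = 1399.1.
The longest hop is 747.3; the others sum to 651.8. Folding the others back against it leaves at least 747.3 − 651.8 = 95.5.

95.5 ≤ AE ≤ 1399.1 km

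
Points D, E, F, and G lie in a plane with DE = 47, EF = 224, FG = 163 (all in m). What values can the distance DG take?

14 ≤ DG ≤ 434 m

The maximum is all hops collinear in one direction: 47 + 224 + 163 = 434.
The longest hop is 224; the others sum to 210. Folding the others back against it leaves at least 224 − 210 = 14.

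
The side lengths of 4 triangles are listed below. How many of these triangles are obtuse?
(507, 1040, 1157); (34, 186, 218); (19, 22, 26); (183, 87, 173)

1

(507,1040,1157): 507²+1040² = 1338649 = 1157² → right
(34,186,218): 34²+186² = 35752 < 47524 = 218² → obtuse
(19,22,26): 19²+22² = 845 > 676 = 26² → acute
(183,87,173): 87²+173² = 37498 > 33489 = 183² → acute
1 of the 4 is obtuse.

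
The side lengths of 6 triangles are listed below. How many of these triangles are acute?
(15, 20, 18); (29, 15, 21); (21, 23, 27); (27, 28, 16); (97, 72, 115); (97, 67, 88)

(15,20,18): 15²+18² = 549 > 400 = 20² → acute
(29,15,21): 15²+21² = 666 < 841 = 29² → obtuse
(21,23,27): 21²+23² = 970 > 729 = 27² → acute
(27,28,16): 16²+27² = 985 > 784 = 28² → acute
(97,72,115): 72²+97² = 14593 > 13225 = 115² → acute
(97,67,88): 67²+88² = 12233 > 9409 = 97² → acute
5 of the 6 are acute.

5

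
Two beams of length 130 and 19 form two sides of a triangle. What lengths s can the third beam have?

By the triangle inequality, s must be less than 130 + 19 = 149 and greater than |130 − 19| = 111.

111 < s < 149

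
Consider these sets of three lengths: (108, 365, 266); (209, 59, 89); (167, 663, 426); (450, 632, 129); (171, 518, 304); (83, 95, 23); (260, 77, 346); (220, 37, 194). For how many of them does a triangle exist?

(108,266,365): 108+266 > 365 → valid
(59,89,209): 59+89 ≤ 209 → not valid
(167,426,663): 167+426 ≤ 663 → not valid
(129,450,632): 129+450 ≤ 632 → not valid
(171,304,518): 171+304 ≤ 518 → not valid
(23,83,95): 23+83 > 95 → valid
(77,260,346): 77+260 ≤ 346 → not valid
(37,194,220): 37+194 > 220 → valid
3 of the 8 triples form a triangle.

3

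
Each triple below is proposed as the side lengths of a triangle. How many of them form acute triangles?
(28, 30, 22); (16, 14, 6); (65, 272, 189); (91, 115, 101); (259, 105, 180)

2

(28,30,22): 22²+28² = 1268 > 900 = 30² → acute
(16,14,6): 6²+14² = 232 < 256 = 16² → obtuse
(65,272,189): 65+189 ≤ 272, not a triangle
(91,115,101): 91²+101² = 18482 > 13225 = 115² → acute
(259,105,180): 105²+180² = 43425 < 67081 = 259² → obtuse
2 of the 5 are acute.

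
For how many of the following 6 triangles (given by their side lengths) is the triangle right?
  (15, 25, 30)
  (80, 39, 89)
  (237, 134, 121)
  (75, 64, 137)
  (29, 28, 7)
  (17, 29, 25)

(15,25,30): 15²+25² = 850 < 900 = 30² → obtuse
(80,39,89): 39²+80² = 7921 = 89² → right
(237,134,121): 121²+134² = 32597 < 56169 = 237² → obtuse
(75,64,137): 64²+75² = 9721 < 18769 = 137² → obtuse
(29,28,7): 7²+28² = 833 < 841 = 29² → obtuse
(17,29,25): 17²+25² = 914 > 841 = 29² → acute
1 of the 6 is right.

1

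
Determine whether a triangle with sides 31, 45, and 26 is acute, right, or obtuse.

Compare the square of the longest side to the sum of squares of the other two: 26² + 31² = 1637 < 2025 = 45².

obtuse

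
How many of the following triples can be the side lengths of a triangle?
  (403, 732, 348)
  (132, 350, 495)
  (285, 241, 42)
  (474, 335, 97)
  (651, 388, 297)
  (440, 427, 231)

(348,403,732): 348+403 > 732 → valid
(132,350,495): 132+350 ≤ 495 → not valid
(42,241,285): 42+241 ≤ 285 → not valid
(97,335,474): 97+335 ≤ 474 → not valid
(297,388,651): 297+388 > 651 → valid
(231,427,440): 231+427 > 440 → valid
3 of the 6 triples form a triangle.

3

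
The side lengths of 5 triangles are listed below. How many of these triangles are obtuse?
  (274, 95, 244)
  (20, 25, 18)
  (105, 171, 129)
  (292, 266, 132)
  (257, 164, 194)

3

(274,95,244): 95²+244² = 68561 < 75076 = 274² → obtuse
(20,25,18): 18²+20² = 724 > 625 = 25² → acute
(105,171,129): 105²+129² = 27666 < 29241 = 171² → obtuse
(292,266,132): 132²+266² = 88180 > 85264 = 292² → acute
(257,164,194): 164²+194² = 64532 < 66049 = 257² → obtuse
3 of the 5 are obtuse.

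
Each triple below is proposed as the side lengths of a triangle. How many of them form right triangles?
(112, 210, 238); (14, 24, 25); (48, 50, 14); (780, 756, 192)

(112,210,238): 112²+210² = 56644 = 238² → right
(14,24,25): 14²+24² = 772 > 625 = 25² → acute
(48,50,14): 14²+48² = 2500 = 50² → right
(780,756,192): 192²+756² = 608400 = 780² → right
3 of the 4 are right.

3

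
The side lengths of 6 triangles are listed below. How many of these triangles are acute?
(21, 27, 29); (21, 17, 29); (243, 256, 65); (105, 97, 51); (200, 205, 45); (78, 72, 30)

(21,27,29): 21²+27² = 1170 > 841 = 29² → acute
(21,17,29): 17²+21² = 730 < 841 = 29² → obtuse
(243,256,65): 65²+243² = 63274 < 65536 = 256² → obtuse
(105,97,51): 51²+97² = 12010 > 11025 = 105² → acute
(200,205,45): 45²+200² = 42025 = 205² → right
(78,72,30): 30²+72² = 6084 = 78² → right
2 of the 6 are acute.

2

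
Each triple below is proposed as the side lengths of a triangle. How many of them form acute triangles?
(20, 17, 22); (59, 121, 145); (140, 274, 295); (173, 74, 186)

3

(20,17,22): 17²+20² = 689 > 484 = 22² → acute
(59,121,145): 59²+121² = 18122 < 21025 = 145² → obtuse
(140,274,295): 140²+274² = 94676 > 87025 = 295² → acute
(173,74,186): 74²+173² = 35405 > 34596 = 186² → acute
3 of the 4 are acute.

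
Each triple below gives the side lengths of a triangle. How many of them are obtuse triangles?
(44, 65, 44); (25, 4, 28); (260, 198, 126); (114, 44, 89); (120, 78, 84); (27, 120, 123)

(44,65,44): 44²+44² = 3872 < 4225 = 65² → obtuse
(25,4,28): 4²+25² = 641 < 784 = 28² → obtuse
(260,198,126): 126²+198² = 55080 < 67600 = 260² → obtuse
(114,44,89): 44²+89² = 9857 < 12996 = 114² → obtuse
(120,78,84): 78²+84² = 13140 < 14400 = 120² → obtuse
(27,120,123): 27²+120² = 15129 = 123² → right
5 of the 6 are obtuse.

5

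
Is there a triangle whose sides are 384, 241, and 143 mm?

The two shorter sides sum to 384, exactly equal to the longest side 384.
That gives only a degenerate (flat) triangle — the inequality must be strict.

No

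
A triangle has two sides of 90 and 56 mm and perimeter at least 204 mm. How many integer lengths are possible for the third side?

88

Triangle inequality: 34 < x < 146. Perimeter ≥ 204 gives x ≥ 204 − 90 − 56 = 58.
So 58 ≤ x < 146; integers 58 through 145: 88 values.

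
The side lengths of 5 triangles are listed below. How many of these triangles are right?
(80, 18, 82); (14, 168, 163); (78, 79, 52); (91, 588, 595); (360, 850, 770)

(80,18,82): 18²+80² = 6724 = 82² → right
(14,168,163): 14²+163² = 26765 < 28224 = 168² → obtuse
(78,79,52): 52²+78² = 8788 > 6241 = 79² → acute
(91,588,595): 91²+588² = 354025 = 595² → right
(360,850,770): 360²+770² = 722500 = 850² → right
3 of the 5 are right.

3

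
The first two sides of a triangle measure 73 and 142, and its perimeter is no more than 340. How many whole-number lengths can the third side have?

Triangle inequality: 69 < x < 215. Perimeter ≤ 340 gives x ≤ 340 − 73 − 142 = 125.
So 69 < x ≤ 125; integers 70 through 125: 56 values.

56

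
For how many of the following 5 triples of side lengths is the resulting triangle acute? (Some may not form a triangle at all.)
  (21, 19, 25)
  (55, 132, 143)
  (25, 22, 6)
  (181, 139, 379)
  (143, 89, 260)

(21,19,25): 19²+21² = 802 > 625 = 25² → acute
(55,132,143): 55²+132² = 20449 = 143² → right
(25,22,6): 6²+22² = 520 < 625 = 25² → obtuse
(181,139,379): 139+181 ≤ 379, not a triangle
(143,89,260): 89+143 ≤ 260, not a triangle
1 of the 5 is acute.

1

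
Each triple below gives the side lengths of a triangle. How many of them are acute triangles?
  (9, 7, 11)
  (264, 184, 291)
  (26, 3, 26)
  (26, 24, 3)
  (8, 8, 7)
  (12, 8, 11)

(9,7,11): 7²+9² = 130 > 121 = 11² → acute
(264,184,291): 184²+264² = 103552 > 84681 = 291² → acute
(26,3,26): 3²+26² = 685 > 676 = 26² → acute
(26,24,3): 3²+24² = 585 < 676 = 26² → obtuse
(8,8,7): 7²+8² = 113 > 64 = 8² → acute
(12,8,11): 8²+11² = 185 > 144 = 12² → acute
5 of the 6 are acute.

5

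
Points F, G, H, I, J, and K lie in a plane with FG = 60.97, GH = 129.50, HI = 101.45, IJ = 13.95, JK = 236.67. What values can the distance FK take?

0 ≤ FK ≤ 542.54

The maximum is all hops collinear in one direction: 60.97 + 129.50 + 101.45 + 13.95 + 236.67 = 542.54.
The longest hop is 236.67; the others sum to 305.87. Since 236.67 ≤ 305.87, the path can fold back on itself completely, so the minimum distance is 0.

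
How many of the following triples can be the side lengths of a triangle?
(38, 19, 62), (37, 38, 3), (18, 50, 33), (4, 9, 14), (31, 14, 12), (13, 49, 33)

2

(19,38,62): 19+38 ≤ 62 → not valid
(3,37,38): 3+37 > 38 → valid
(18,33,50): 18+33 > 50 → valid
(4,9,14): 4+9 ≤ 14 → not valid
(12,14,31): 12+14 ≤ 31 → not valid
(13,33,49): 13+33 ≤ 49 → not valid
2 of the 6 triples form a triangle.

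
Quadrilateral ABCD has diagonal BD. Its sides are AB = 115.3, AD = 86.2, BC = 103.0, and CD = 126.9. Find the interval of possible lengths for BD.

From triangle ABD: |115.3 − 86.2| < BD < 115.3 + 86.2, i.e. 29.1 < BD < 201.5.
From triangle CBD: 23.9 < BD < 229.9.
Both must hold, so BD lies in the intersection.

29.1 < BD < 201.5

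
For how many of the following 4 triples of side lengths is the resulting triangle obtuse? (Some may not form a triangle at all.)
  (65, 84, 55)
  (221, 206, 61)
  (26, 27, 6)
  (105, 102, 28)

(65,84,55): 55²+65² = 7250 > 7056 = 84² → acute
(221,206,61): 61²+206² = 46157 < 48841 = 221² → obtuse
(26,27,6): 6²+26² = 712 < 729 = 27² → obtuse
(105,102,28): 28²+102² = 11188 > 11025 = 105² → acute
2 of the 4 are obtuse.

2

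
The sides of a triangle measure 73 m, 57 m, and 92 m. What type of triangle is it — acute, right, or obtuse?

Compare the square of the longest side to the sum of squares of the other two: 57² + 73² = 8578 > 8464 = 92².

acute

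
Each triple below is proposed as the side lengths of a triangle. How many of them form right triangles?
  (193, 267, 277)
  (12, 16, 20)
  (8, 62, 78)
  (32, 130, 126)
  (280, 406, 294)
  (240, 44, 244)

4

(193,267,277): 193²+267² = 108538 > 76729 = 277² → acute
(12,16,20): 12²+16² = 400 = 20² → right
(8,62,78): 8+62 ≤ 78, not a triangle
(32,130,126): 32²+126² = 16900 = 130² → right
(280,406,294): 280²+294² = 164836 = 406² → right
(240,44,244): 44²+240² = 59536 = 244² → right
4 of the 6 are right.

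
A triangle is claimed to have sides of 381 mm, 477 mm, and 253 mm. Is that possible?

Yes

The longest side is 477, and the other two sum to 634.
Since 634 > 477, the triangle inequality holds.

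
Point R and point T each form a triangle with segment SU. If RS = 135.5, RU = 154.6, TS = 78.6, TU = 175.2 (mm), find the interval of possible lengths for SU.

96.6 < SU < 253.8

From triangle RSU: |135.5 − 154.6| < SU < 135.5 + 154.6, i.e. 19.1 < SU < 290.1.
From triangle TSU: 96.6 < SU < 253.8.
Both must hold, so SU lies in the intersection.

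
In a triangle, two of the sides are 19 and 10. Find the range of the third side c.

9 < c < 29

By the triangle inequality, c must be less than 19 + 10 = 29 and greater than |19 − 10| = 9.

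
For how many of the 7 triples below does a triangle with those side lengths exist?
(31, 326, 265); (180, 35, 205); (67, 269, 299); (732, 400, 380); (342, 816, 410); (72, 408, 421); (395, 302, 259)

5

(31,265,326): 31+265 ≤ 326 → not valid
(35,180,205): 35+180 > 205 → valid
(67,269,299): 67+269 > 299 → valid
(380,400,732): 380+400 > 732 → valid
(342,410,816): 342+410 ≤ 816 → not valid
(72,408,421): 72+408 > 421 → valid
(259,302,395): 259+302 > 395 → valid
5 of the 7 triples form a triangle.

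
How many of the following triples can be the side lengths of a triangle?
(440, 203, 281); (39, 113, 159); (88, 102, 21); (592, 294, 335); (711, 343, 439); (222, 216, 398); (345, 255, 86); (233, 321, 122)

(203,281,440): 203+281 > 440 → valid
(39,113,159): 39+113 ≤ 159 → not valid
(21,88,102): 21+88 > 102 → valid
(294,335,592): 294+335 > 592 → valid
(343,439,711): 343+439 > 711 → valid
(216,222,398): 216+222 > 398 → valid
(86,255,345): 86+255 ≤ 345 → not valid
(122,233,321): 122+233 > 321 → valid
6 of the 8 triples form a triangle.

6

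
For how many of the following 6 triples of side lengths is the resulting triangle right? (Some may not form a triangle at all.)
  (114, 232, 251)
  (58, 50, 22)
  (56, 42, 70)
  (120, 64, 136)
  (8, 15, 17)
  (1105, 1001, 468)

(114,232,251): 114²+232² = 66820 > 63001 = 251² → acute
(58,50,22): 22²+50² = 2984 < 3364 = 58² → obtuse
(56,42,70): 42²+56² = 4900 = 70² → right
(120,64,136): 64²+120² = 18496 = 136² → right
(8,15,17): 8²+15² = 289 = 17² → right
(1105,1001,468): 468²+1001² = 1221025 = 1105² → right
4 of the 6 are right.

4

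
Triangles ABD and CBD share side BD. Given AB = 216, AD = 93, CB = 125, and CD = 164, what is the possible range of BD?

From triangle ABD: |216 − 93| < BD < 216 + 93, i.e. 123 < BD < 309.
From triangle CBD: 39 < BD < 289.
Both must hold, so BD lies in the intersection.

123 < BD < 289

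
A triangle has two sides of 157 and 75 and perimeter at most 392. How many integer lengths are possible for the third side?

78

Triangle inequality: 82 < x < 232. Perimeter ≤ 392 gives x ≤ 392 − 157 − 75 = 160.
So 82 < x ≤ 160; integers 83 through 160: 78 values.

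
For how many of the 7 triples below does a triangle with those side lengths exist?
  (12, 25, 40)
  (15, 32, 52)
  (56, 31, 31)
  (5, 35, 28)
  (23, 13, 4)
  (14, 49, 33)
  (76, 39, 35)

(12,25,40): 12+25 ≤ 40 → not valid
(15,32,52): 15+32 ≤ 52 → not valid
(31,31,56): 31+31 > 56 → valid
(5,28,35): 5+28 ≤ 35 → not valid
(4,13,23): 4+13 ≤ 23 → not valid
(14,33,49): 14+33 ≤ 49 → not valid
(35,39,76): 35+39 ≤ 76 → not valid
1 of the 7 triples forms a triangle.

1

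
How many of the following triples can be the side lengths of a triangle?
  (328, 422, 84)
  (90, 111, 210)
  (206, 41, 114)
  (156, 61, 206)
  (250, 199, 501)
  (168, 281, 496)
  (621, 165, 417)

1

(84,328,422): 84+328 ≤ 422 → not valid
(90,111,210): 90+111 ≤ 210 → not valid
(41,114,206): 41+114 ≤ 206 → not valid
(61,156,206): 61+156 > 206 → valid
(199,250,501): 199+250 ≤ 501 → not valid
(168,281,496): 168+281 ≤ 496 → not valid
(165,417,621): 165+417 ≤ 621 → not valid
1 of the 7 triples forms a triangle.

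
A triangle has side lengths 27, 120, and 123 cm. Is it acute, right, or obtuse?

right

Compare the square of the longest side to the sum of squares of the other two: 27² + 120² = 15129 = 123².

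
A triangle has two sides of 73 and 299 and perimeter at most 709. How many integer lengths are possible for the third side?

Triangle inequality: 226 < x < 372. Perimeter ≤ 709 gives x ≤ 709 − 73 − 299 = 337.
So 226 < x ≤ 337; integers 227 through 337: 111 values.

111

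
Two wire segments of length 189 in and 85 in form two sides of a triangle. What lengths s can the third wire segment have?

104 < s < 274

By the triangle inequality, s must be less than 189 + 85 = 274 and greater than |189 − 85| = 104.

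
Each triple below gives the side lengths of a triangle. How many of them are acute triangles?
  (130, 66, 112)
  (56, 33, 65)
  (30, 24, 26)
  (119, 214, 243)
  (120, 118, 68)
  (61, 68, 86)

(130,66,112): 66²+112² = 16900 = 130² → right
(56,33,65): 33²+56² = 4225 = 65² → right
(30,24,26): 24²+26² = 1252 > 900 = 30² → acute
(119,214,243): 119²+214² = 59957 > 59049 = 243² → acute
(120,118,68): 68²+118² = 18548 > 14400 = 120² → acute
(61,68,86): 61²+68² = 8345 > 7396 = 86² → acute
4 of the 6 are acute.

4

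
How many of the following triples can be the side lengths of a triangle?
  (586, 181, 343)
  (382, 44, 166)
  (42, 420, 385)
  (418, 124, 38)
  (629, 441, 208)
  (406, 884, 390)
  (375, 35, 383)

3

(181,343,586): 181+343 ≤ 586 → not valid
(44,166,382): 44+166 ≤ 382 → not valid
(42,385,420): 42+385 > 420 → valid
(38,124,418): 38+124 ≤ 418 → not valid
(208,441,629): 208+441 > 629 → valid
(390,406,884): 390+406 ≤ 884 → not valid
(35,375,383): 35+375 > 383 → valid
3 of the 7 triples form a triangle.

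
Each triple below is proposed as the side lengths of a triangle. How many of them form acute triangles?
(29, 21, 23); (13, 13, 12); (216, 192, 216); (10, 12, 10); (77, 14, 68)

4

(29,21,23): 21²+23² = 970 > 841 = 29² → acute
(13,13,12): 12²+13² = 313 > 169 = 13² → acute
(216,192,216): 192²+216² = 83520 > 46656 = 216² → acute
(10,12,10): 10²+10² = 200 > 144 = 12² → acute
(77,14,68): 14²+68² = 4820 < 5929 = 77² → obtuse
4 of the 5 are acute.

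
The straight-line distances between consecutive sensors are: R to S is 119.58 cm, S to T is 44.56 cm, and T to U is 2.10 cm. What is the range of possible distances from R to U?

The maximum is all hops collinear in one direction: 119.58 + 44.56 + 2.10 = 166.24.
The longest hop is 119.58; the others sum to 46.66. Folding the others back against it leaves at least 119.58 − 46.66 = 72.92.

72.92 ≤ RU ≤ 166.24 cm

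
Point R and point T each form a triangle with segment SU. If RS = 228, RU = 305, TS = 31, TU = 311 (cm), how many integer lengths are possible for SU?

61

From triangle RSU: 77 < SU < 533.
From triangle TSU: 280 < SU < 342.
Intersection: 280 < SU < 342, so integers 281 through 341: 61 values.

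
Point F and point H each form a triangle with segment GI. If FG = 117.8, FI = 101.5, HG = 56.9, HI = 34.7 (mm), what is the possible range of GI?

22.2 < GI < 91.6

From triangle FGI: |117.8 − 101.5| < GI < 117.8 + 101.5, i.e. 16.3 < GI < 219.3.
From triangle HGI: 22.2 < GI < 91.6.
Both must hold, so GI lies in the intersection.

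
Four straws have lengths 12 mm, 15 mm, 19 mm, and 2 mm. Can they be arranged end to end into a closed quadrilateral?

A quadrilateral exists iff every side is shorter than the sum of the others — equivalently, the longest side is less than the sum of the rest.
Longest side 19 < 29 (sum of the remaining 3), so yes.

Yes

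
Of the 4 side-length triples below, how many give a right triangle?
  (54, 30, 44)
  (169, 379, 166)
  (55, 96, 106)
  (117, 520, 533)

1

(54,30,44): 30²+44² = 2836 < 2916 = 54² → obtuse
(169,379,166): 166+169 ≤ 379, not a triangle
(55,96,106): 55²+96² = 12241 > 11236 = 106² → acute
(117,520,533): 117²+520² = 284089 = 533² → right
1 of the 4 is right.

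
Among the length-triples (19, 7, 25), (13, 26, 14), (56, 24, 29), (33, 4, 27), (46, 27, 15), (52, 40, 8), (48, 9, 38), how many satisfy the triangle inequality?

(7,19,25): 7+19 > 25 → valid
(13,14,26): 13+14 > 26 → valid
(24,29,56): 24+29 ≤ 56 → not valid
(4,27,33): 4+27 ≤ 33 → not valid
(15,27,46): 15+27 ≤ 46 → not valid
(8,40,52): 8+40 ≤ 52 → not valid
(9,38,48): 9+38 ≤ 48 → not valid
2 of the 7 triples form a triangle.

2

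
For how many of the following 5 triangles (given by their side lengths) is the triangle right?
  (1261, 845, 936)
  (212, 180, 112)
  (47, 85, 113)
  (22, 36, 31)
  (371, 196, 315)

3

(1261,845,936): 845²+936² = 1590121 = 1261² → right
(212,180,112): 112²+180² = 44944 = 212² → right
(47,85,113): 47²+85² = 9434 < 12769 = 113² → obtuse
(22,36,31): 22²+31² = 1445 > 1296 = 36² → acute
(371,196,315): 196²+315² = 137641 = 371² → right
3 of the 5 are right.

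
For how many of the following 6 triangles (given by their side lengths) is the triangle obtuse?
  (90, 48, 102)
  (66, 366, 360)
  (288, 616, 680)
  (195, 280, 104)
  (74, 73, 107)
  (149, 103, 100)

3

(90,48,102): 48²+90² = 10404 = 102² → right
(66,366,360): 66²+360² = 133956 = 366² → right
(288,616,680): 288²+616² = 462400 = 680² → right
(195,280,104): 104²+195² = 48841 < 78400 = 280² → obtuse
(74,73,107): 73²+74² = 10805 < 11449 = 107² → obtuse
(149,103,100): 100²+103² = 20609 < 22201 = 149² → obtuse
3 of the 6 are obtuse.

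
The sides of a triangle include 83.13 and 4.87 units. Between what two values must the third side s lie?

By the triangle inequality, s must be less than 83.13 + 4.87 = 88.00 and greater than |83.13 − 4.87| = 78.26.

78.26 < s < 88.00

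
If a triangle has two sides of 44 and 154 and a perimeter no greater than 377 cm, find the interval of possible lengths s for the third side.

110 < s ≤ 179

Triangle inequality alone gives 110 < s < 198.
The perimeter condition gives s ≤ 377 − 44 − 154 = 179.
Intersecting the two: 110 < s ≤ 179.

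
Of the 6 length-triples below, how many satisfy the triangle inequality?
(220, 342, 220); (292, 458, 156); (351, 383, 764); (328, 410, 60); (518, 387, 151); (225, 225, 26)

3

(220,220,342): 220+220 > 342 → valid
(156,292,458): 156+292 ≤ 458 → not valid
(351,383,764): 351+383 ≤ 764 → not valid
(60,328,410): 60+328 ≤ 410 → not valid
(151,387,518): 151+387 > 518 → valid
(26,225,225): 26+225 > 225 → valid
3 of the 6 triples form a triangle.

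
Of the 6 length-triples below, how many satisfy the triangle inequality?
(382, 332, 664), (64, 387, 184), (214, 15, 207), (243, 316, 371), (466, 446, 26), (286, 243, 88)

(332,382,664): 332+382 > 664 → valid
(64,184,387): 64+184 ≤ 387 → not valid
(15,207,214): 15+207 > 214 → valid
(243,316,371): 243+316 > 371 → valid
(26,446,466): 26+446 > 466 → valid
(88,243,286): 88+243 > 286 → valid
5 of the 6 triples form a triangle.

5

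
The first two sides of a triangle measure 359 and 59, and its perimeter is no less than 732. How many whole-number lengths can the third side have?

Triangle inequality: 300 < x < 418. Perimeter ≥ 732 gives x ≥ 732 − 359 − 59 = 314.
So 314 ≤ x < 418; integers 314 through 417: 104 values.

104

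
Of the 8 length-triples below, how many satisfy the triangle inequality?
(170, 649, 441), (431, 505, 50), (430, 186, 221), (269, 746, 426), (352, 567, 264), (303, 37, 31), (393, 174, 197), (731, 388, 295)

(170,441,649): 170+441 ≤ 649 → not valid
(50,431,505): 50+431 ≤ 505 → not valid
(186,221,430): 186+221 ≤ 430 → not valid
(269,426,746): 269+426 ≤ 746 → not valid
(264,352,567): 264+352 > 567 → valid
(31,37,303): 31+37 ≤ 303 → not valid
(174,197,393): 174+197 ≤ 393 → not valid
(295,388,731): 295+388 ≤ 731 → not valid
1 of the 8 triples forms a triangle.

1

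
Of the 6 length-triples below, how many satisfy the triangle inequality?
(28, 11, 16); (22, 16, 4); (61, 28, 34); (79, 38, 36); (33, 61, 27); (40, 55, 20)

2

(11,16,28): 11+16 ≤ 28 → not valid
(4,16,22): 4+16 ≤ 22 → not valid
(28,34,61): 28+34 > 61 → valid
(36,38,79): 36+38 ≤ 79 → not valid
(27,33,61): 27+33 ≤ 61 → not valid
(20,40,55): 20+40 > 55 → valid
2 of the 6 triples form a triangle.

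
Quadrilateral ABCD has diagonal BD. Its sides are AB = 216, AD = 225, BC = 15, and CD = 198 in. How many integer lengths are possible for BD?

29

From triangle ABD: 9 < BD < 441.
From triangle CBD: 183 < BD < 213.
Intersection: 183 < BD < 213, so integers 184 through 212: 29 values.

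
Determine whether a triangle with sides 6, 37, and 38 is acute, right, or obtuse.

obtuse

Compare the square of the longest side to the sum of squares of the other two: 6² + 37² = 1405 < 1444 = 38².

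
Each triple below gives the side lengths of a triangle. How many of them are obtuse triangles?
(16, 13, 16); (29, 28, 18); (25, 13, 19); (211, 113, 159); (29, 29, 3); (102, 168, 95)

3

(16,13,16): 13²+16² = 425 > 256 = 16² → acute
(29,28,18): 18²+28² = 1108 > 841 = 29² → acute
(25,13,19): 13²+19² = 530 < 625 = 25² → obtuse
(211,113,159): 113²+159² = 38050 < 44521 = 211² → obtuse
(29,29,3): 3²+29² = 850 > 841 = 29² → acute
(102,168,95): 95²+102² = 19429 < 28224 = 168² → obtuse
3 of the 6 are obtuse.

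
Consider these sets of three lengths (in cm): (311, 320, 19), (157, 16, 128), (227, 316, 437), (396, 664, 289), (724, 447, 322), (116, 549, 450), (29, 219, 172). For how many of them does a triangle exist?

5

(19,311,320): 19+311 > 320 → valid
(16,128,157): 16+128 ≤ 157 → not valid
(227,316,437): 227+316 > 437 → valid
(289,396,664): 289+396 > 664 → valid
(322,447,724): 322+447 > 724 → valid
(116,450,549): 116+450 > 549 → valid
(29,172,219): 29+172 ≤ 219 → not valid
5 of the 7 triples form a triangle.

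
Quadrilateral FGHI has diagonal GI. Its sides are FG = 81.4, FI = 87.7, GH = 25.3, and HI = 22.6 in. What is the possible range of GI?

From triangle FGI: |81.4 − 87.7| < GI < 81.4 + 87.7, i.e. 6.3 < GI < 169.1.
From triangle HGI: 2.7 < GI < 47.9.
Both must hold, so GI lies in the intersection.

6.3 < GI < 47.9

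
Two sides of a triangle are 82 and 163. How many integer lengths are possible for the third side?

The third side lies in the open interval (81, 245).
Integers from 82 to 244 inclusive: 244 − 82 + 1 = 163.

163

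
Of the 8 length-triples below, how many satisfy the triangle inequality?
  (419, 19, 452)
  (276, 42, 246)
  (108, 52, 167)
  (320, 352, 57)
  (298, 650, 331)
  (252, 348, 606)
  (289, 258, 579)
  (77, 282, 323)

3

(19,419,452): 19+419 ≤ 452 → not valid
(42,246,276): 42+246 > 276 → valid
(52,108,167): 52+108 ≤ 167 → not valid
(57,320,352): 57+320 > 352 → valid
(298,331,650): 298+331 ≤ 650 → not valid
(252,348,606): 252+348 ≤ 606 → not valid
(258,289,579): 258+289 ≤ 579 → not valid
(77,282,323): 77+282 > 323 → valid
3 of the 8 triples form a triangle.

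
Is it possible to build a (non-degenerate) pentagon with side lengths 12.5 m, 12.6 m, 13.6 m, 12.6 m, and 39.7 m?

Yes

A pentagon exists iff every side is shorter than the sum of the others — equivalently, the longest side is less than the sum of the rest.
Longest side 39.7 < 51.3 (sum of the remaining 4), so yes.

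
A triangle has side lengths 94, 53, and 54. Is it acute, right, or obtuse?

obtuse

Compare the square of the longest side to the sum of squares of the other two: 53² + 54² = 5725 < 8836 = 94².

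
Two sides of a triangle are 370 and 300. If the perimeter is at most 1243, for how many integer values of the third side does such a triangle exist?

Triangle inequality: 70 < x < 670. Perimeter ≤ 1243 gives x ≤ 1243 − 370 − 300 = 573.
So 70 < x ≤ 573; integers 71 through 573: 503 values.

503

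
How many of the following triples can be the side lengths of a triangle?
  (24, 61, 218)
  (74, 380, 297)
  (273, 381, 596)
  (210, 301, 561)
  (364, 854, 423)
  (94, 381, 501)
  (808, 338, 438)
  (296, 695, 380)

(24,61,218): 24+61 ≤ 218 → not valid
(74,297,380): 74+297 ≤ 380 → not valid
(273,381,596): 273+381 > 596 → valid
(210,301,561): 210+301 ≤ 561 → not valid
(364,423,854): 364+423 ≤ 854 → not valid
(94,381,501): 94+381 ≤ 501 → not valid
(338,438,808): 338+438 ≤ 808 → not valid
(296,380,695): 296+380 ≤ 695 → not valid
1 of the 8 triples forms a triangle.

1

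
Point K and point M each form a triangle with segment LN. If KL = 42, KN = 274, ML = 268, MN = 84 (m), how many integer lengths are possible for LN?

83

From triangle KLN: 232 < LN < 316.
From triangle MLN: 184 < LN < 352.
Intersection: 232 < LN < 316, so integers 233 through 315: 83 values.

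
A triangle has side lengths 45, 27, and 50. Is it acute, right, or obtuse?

acute

Compare the square of the longest side to the sum of squares of the other two: 27² + 45² = 2754 > 2500 = 50².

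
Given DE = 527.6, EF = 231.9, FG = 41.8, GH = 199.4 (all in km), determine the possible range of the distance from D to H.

54.5 ≤ DH ≤ 1000.7 km

The maximum is all hops collinear in one direction: 527.6 + 231.9 + 41.8 + 199.4 = 1000.7.
The longest hop is 527.6; the others sum to 473.1. Folding the others back against it leaves at least 527.6 − 473.1 = 54.5.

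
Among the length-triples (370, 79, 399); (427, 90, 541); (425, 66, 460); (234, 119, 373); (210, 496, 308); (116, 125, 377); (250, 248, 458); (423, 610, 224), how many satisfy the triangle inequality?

(79,370,399): 79+370 > 399 → valid
(90,427,541): 90+427 ≤ 541 → not valid
(66,425,460): 66+425 > 460 → valid
(119,234,373): 119+234 ≤ 373 → not valid
(210,308,496): 210+308 > 496 → valid
(116,125,377): 116+125 ≤ 377 → not valid
(248,250,458): 248+250 > 458 → valid
(224,423,610): 224+423 > 610 → valid
5 of the 8 triples form a triangle.

5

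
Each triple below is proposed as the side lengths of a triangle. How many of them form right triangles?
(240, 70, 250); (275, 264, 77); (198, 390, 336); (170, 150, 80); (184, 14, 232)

4

(240,70,250): 70²+240² = 62500 = 250² → right
(275,264,77): 77²+264² = 75625 = 275² → right
(198,390,336): 198²+336² = 152100 = 390² → right
(170,150,80): 80²+150² = 28900 = 170² → right
(184,14,232): 14+184 ≤ 232, not a triangle
4 of the 5 are right.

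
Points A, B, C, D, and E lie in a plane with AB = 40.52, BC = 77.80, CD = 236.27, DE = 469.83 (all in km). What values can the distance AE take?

The maximum is all hops collinear in one direction: 40.52 + 77.80 + 236.27 + 469.83 = 824.42.
The longest hop is 469.83; the others sum to 354.59. Folding the others back against it leaves at least 469.83 − 354.59 = 115.24.

115.24 ≤ AE ≤ 824.42 km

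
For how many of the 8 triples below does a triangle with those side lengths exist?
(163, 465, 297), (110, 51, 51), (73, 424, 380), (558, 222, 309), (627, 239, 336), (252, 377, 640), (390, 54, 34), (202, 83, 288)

1

(163,297,465): 163+297 ≤ 465 → not valid
(51,51,110): 51+51 ≤ 110 → not valid
(73,380,424): 73+380 > 424 → valid
(222,309,558): 222+309 ≤ 558 → not valid
(239,336,627): 239+336 ≤ 627 → not valid
(252,377,640): 252+377 ≤ 640 → not valid
(34,54,390): 34+54 ≤ 390 → not valid
(83,202,288): 83+202 ≤ 288 → not valid
1 of the 8 triples forms a triangle.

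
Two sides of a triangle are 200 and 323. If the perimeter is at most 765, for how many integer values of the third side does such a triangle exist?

119

Triangle inequality: 123 < x < 523. Perimeter ≤ 765 gives x ≤ 765 − 200 − 323 = 242.
So 123 < x ≤ 242; integers 124 through 242: 119 values.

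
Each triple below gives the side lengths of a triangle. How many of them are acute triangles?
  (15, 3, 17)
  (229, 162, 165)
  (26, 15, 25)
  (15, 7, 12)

(15,3,17): 3²+15² = 234 < 289 = 17² → obtuse
(229,162,165): 162²+165² = 53469 > 52441 = 229² → acute
(26,15,25): 15²+25² = 850 > 676 = 26² → acute
(15,7,12): 7²+12² = 193 < 225 = 15² → obtuse
2 of the 4 are acute.

2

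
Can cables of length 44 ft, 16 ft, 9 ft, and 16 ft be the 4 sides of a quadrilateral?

For a quadrilateral, each side must be shorter than the sum of the others.
Here the longest side is 44, but the remaining 3 sides sum to only 41.

No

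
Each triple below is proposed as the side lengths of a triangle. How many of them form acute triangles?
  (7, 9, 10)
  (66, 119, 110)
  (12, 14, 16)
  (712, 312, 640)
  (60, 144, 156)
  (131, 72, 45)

(7,9,10): 7²+9² = 130 > 100 = 10² → acute
(66,119,110): 66²+110² = 16456 > 14161 = 119² → acute
(12,14,16): 12²+14² = 340 > 256 = 16² → acute
(712,312,640): 312²+640² = 506944 = 712² → right
(60,144,156): 60²+144² = 24336 = 156² → right
(131,72,45): 45+72 ≤ 131, not a triangle
3 of the 6 are acute.

3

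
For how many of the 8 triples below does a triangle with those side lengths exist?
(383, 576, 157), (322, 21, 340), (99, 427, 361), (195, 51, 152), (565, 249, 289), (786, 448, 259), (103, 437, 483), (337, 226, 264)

(157,383,576): 157+383 ≤ 576 → not valid
(21,322,340): 21+322 > 340 → valid
(99,361,427): 99+361 > 427 → valid
(51,152,195): 51+152 > 195 → valid
(249,289,565): 249+289 ≤ 565 → not valid
(259,448,786): 259+448 ≤ 786 → not valid
(103,437,483): 103+437 > 483 → valid
(226,264,337): 226+264 > 337 → valid
5 of the 8 triples form a triangle.

5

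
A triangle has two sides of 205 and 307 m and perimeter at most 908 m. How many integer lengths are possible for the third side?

294

Triangle inequality: 102 < x < 512. Perimeter ≤ 908 gives x ≤ 908 − 205 − 307 = 396.
So 102 < x ≤ 396; integers 103 through 396: 294 values.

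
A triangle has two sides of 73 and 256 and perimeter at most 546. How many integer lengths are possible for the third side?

Triangle inequality: 183 < x < 329. Perimeter ≤ 546 gives x ≤ 546 − 73 − 256 = 217.
So 183 < x ≤ 217; integers 184 through 217: 34 values.

34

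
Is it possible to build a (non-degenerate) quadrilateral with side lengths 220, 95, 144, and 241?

Yes

A quadrilateral exists iff every side is shorter than the sum of the others — equivalently, the longest side is less than the sum of the rest.
Longest side 241 < 459 (sum of the remaining 3), so yes.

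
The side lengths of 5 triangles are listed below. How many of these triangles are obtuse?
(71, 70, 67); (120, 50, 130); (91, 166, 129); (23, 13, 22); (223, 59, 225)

(71,70,67): 67²+70² = 9389 > 5041 = 71² → acute
(120,50,130): 50²+120² = 16900 = 130² → right
(91,166,129): 91²+129² = 24922 < 27556 = 166² → obtuse
(23,13,22): 13²+22² = 653 > 529 = 23² → acute
(223,59,225): 59²+223² = 53210 > 50625 = 225² → acute
1 of the 5 is obtuse.

1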